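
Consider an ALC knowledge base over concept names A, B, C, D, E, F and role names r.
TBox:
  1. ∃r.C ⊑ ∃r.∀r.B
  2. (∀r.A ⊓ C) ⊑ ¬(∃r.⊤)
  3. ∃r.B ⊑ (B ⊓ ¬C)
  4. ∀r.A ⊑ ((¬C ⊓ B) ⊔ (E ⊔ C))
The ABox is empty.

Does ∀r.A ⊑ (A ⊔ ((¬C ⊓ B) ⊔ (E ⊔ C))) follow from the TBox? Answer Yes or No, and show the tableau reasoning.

Yes

1. ∀r.A ⊑ (A ⊔ ((¬C ⊓ B) ⊔ (E ⊔ C)))  ⇔  (∀r.A ⊓ (¬A ⊓ ((C ⊔ ¬B) ⊓ (¬E ⊓ ¬C)))) unsat w.r.t. T
   all branches close; clash {B, ¬B} at x₀
2. Hence ∀r.A ⊑ (A ⊔ ((¬C ⊓ B) ⊔ (E ⊔ C))): entailed.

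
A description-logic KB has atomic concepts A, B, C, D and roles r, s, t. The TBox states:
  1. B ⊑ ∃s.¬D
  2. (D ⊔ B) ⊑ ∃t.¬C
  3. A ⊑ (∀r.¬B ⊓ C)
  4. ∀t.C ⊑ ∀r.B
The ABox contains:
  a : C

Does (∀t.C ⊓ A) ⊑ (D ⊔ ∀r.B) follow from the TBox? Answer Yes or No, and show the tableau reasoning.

Yes

1. (∀t.C ⊓ A) ⊑ (D ⊔ ∀r.B)  ⇔  ((∀t.C ⊓ A) ⊓ (¬D ⊓ ∃r.¬B)) unsat w.r.t. T
   all branches close; clash {C, ¬C} at an ∃-successor
2. Hence (∀t.C ⊓ A) ⊑ (D ⊔ ∀r.B): entailed.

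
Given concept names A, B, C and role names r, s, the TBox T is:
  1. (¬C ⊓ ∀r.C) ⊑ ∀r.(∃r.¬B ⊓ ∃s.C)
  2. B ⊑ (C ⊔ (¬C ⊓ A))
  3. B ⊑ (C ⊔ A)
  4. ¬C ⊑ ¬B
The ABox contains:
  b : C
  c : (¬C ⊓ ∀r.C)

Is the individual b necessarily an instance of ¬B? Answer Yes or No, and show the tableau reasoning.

1. b : ¬B?  L(b) = {C} ∪ {B}
   apply at b: B⊑(C ⊔ (¬C ⊓ A)); B⊑(C ⊔ A)
   open: L(b) ⊇ {B, C} — b ∉ ¬B possible
2. Hence b : ¬B: not entailed.

No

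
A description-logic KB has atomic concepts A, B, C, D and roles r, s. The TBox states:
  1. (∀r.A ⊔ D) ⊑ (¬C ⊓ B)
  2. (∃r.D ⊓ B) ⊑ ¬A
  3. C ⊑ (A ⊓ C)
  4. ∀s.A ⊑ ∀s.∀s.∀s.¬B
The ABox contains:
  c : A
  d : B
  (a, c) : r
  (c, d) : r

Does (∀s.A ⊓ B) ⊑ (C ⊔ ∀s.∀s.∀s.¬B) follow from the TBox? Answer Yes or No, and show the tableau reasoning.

1. (∀s.A ⊓ B) ⊑ (C ⊔ ∀s.∀s.∀s.¬B)  ⇔  ((∀s.A ⊓ B) ⊓ (¬C ⊓ ∃s.∃s.∃s.B)) unsat w.r.t. T
   all branches close; clash {A, ¬A} at an ∃-successor
2. Hence (∀s.A ⊓ B) ⊑ (C ⊔ ∀s.∀s.∀s.¬B): entailed.

Yes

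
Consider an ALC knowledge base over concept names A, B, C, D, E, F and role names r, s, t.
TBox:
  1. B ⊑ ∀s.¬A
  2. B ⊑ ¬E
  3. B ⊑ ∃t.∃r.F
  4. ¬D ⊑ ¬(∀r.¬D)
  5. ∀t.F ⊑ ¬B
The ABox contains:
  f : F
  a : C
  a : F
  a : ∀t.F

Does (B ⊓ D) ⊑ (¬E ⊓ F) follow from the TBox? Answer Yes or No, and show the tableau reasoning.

1. (B ⊓ D) ⊑ (¬E ⊓ F)  ⇔  ((B ⊓ D) ⊓ (E ⊔ ¬F)) unsat w.r.t. T
   apply at x₀: B⊑∀s.¬A; B⊑¬E; B⊑∃t.∃r.F
   open: L(x₀) ⊇ {B, D, ¬E, ¬F, ∀s.¬A, …} (+ ∃-successors)
2. Hence (B ⊓ D) ⊑ (¬E ⊓ F): not entailed.

No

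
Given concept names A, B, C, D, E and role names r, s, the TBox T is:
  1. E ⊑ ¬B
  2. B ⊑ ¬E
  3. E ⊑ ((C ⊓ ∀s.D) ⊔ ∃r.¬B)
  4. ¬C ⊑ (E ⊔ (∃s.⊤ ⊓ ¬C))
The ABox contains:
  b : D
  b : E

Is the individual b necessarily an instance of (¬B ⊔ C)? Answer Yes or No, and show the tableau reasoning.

1. b : (¬B ⊔ C)?  L(b) = {D, E} ∪ {(B ⊓ ¬C)}
   clash {E, ¬E} at b — b ∈ (¬B ⊔ C)
2. Hence b : (¬B ⊔ C): entailed.

Yes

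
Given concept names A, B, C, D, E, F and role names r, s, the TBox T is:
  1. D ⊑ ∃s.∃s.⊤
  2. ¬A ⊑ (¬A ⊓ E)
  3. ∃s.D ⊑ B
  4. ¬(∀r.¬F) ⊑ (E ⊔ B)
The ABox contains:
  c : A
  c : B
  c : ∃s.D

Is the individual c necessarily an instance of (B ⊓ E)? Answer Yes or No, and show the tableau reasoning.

1. c : (B ⊓ E)?  L(c) = {A, B, ∃s.D} ∪ {(¬B ⊔ ¬E)}
   open: L(c) ⊇ {A, B, ¬D, ¬E, ∀r.¬F, …} (+ ∃-successors) — c ∉ (B ⊓ E) possible
2. Hence c : (B ⊓ E): not entailed.

No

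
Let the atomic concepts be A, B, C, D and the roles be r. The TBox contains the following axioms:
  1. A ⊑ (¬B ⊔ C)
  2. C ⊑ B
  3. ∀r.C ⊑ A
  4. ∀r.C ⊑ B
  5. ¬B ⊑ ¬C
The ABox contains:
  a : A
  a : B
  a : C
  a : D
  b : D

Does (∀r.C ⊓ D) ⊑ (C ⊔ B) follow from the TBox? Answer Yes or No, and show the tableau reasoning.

1. (∀r.C ⊓ D) ⊑ (C ⊔ B)  ⇔  ((∀r.C ⊓ D) ⊓ (¬C ⊓ ¬B)) unsat w.r.t. T
   all branches close; clash {B, ¬B} at x₀
2. Hence (∀r.C ⊓ D) ⊑ (C ⊔ B): entailed.

Yes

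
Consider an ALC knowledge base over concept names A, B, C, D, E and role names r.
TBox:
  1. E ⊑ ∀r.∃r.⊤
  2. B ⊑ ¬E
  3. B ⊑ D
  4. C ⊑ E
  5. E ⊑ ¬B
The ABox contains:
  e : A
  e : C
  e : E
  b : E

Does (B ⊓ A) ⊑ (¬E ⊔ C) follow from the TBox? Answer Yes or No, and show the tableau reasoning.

1. (B ⊓ A) ⊑ (¬E ⊔ C)  ⇔  ((B ⊓ A) ⊓ (E ⊓ ¬C)) unsat w.r.t. T
   all branches close; clash {E, ¬E} at x₀
2. Hence (B ⊓ A) ⊑ (¬E ⊔ C): entailed.

Yes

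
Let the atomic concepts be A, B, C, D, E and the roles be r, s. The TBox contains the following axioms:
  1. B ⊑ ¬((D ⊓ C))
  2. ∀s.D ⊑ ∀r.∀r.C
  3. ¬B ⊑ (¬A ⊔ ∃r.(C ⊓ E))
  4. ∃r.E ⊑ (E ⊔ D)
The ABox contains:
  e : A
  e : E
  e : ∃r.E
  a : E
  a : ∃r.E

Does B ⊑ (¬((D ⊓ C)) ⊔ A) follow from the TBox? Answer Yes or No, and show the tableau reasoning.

1. B ⊑ (¬((D ⊓ C)) ⊔ A)  ⇔  (B ⊓ ((D ⊓ C) ⊓ ¬A)) unsat w.r.t. T
   all branches close; clash {C, ¬C} at x₀
2. Hence B ⊑ (¬((D ⊓ C)) ⊔ A): entailed.

Yes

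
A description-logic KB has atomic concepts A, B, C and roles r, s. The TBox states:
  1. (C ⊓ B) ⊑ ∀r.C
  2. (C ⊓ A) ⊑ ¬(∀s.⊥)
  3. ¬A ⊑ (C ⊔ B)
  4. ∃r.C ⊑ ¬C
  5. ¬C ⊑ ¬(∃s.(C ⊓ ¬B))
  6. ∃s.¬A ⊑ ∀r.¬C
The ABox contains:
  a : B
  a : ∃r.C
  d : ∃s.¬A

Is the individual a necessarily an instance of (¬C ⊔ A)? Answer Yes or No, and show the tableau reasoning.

Yes

1. a : (¬C ⊔ A)?  L(a) = {B, ∃r.C} ∪ {(C ⊓ ¬A)}
   clash {C, ¬C} at a — a ∈ (¬C ⊔ A)
2. Hence a : (¬C ⊔ A): entailed.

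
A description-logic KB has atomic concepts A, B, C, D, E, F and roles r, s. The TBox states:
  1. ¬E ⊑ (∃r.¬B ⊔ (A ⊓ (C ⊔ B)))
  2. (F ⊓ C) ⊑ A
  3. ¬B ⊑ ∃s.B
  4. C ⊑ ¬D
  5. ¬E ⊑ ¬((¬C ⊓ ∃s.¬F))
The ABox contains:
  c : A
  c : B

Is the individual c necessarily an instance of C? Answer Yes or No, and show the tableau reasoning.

1. c : C?  L(c) = {A, B} ∪ {¬C}
   open: L(c) ⊇ {A, B, E, ¬C} — c ∉ C possible
2. Hence c : C: not entailed.

No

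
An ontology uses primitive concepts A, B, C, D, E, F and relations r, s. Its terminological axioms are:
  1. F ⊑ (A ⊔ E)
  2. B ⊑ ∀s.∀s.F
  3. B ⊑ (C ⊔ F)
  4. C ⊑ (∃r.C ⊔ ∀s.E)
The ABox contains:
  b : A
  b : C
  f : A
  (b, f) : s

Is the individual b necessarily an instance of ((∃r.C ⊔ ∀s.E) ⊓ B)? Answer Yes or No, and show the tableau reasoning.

1. b : ((∃r.C ⊔ ∀s.E) ⊓ B)?  L(b) = {A, C} ∪ {((∀r.¬C ⊓ ∃s.¬E) ⊔ ¬B)}
   apply at b: C⊑(∃r.C ⊔ ∀s.E)
   open: L(b) ⊇ {A, C, ¬B, ¬F, ∃r.C} (+ ∃-successors) — b ∉ ((∃r.C ⊔ ∀s.E) ⊓ B) possible
2. Hence b : ((∃r.C ⊔ ∀s.E) ⊓ B): not entailed.

No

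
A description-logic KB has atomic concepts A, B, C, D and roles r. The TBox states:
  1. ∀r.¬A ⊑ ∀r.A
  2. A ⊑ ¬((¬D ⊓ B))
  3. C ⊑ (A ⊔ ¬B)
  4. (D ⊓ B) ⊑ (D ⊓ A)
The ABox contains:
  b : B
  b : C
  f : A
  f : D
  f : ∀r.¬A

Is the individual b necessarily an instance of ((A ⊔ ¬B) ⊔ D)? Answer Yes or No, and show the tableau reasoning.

1. b : ((A ⊔ ¬B) ⊔ D)?  L(b) = {B, C} ∪ {((¬A ⊓ B) ⊓ ¬D)}
   clash {A, ¬A} at b — b ∈ ((A ⊔ ¬B) ⊔ D)
2. Hence b : ((A ⊔ ¬B) ⊔ D): entailed.

Yes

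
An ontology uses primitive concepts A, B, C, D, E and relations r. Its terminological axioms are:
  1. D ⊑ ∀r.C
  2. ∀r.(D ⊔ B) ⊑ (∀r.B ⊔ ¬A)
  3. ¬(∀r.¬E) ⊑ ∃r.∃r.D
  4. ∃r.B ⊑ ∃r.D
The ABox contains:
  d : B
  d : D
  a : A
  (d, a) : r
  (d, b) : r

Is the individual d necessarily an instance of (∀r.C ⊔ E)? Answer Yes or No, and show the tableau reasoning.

Yes

1. d : (∀r.C ⊔ E)?  L(d) = {B, D} ∪ {(∃r.¬C ⊓ ¬E)}
   clash {C, ¬C} at an ∃-successor — d ∈ (∀r.C ⊔ E)
2. Hence d : (∀r.C ⊔ E): entailed.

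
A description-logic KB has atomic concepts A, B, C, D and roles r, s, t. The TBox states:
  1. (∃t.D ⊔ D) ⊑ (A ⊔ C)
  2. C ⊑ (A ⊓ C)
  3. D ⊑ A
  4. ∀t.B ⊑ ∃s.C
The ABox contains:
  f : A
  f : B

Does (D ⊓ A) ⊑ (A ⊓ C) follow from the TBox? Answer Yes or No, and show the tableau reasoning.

No

1. (D ⊓ A) ⊑ (A ⊓ C)  ⇔  ((D ⊓ A) ⊓ (¬A ⊔ ¬C)) unsat w.r.t. T
   open: L(x₀) ⊇ {A, D, ¬C, ∃t.¬B} (+ ∃-successors)
2. Hence (D ⊓ A) ⊑ (A ⊓ C): not entailed.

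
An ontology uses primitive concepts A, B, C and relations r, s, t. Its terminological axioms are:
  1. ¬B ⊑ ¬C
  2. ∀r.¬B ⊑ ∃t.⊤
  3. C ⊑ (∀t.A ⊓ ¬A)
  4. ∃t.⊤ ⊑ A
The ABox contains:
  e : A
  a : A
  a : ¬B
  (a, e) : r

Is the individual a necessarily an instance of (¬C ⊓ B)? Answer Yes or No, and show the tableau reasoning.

No

1. a : (¬C ⊓ B)?  L(a) = {A, ¬B} ∪ {(C ⊔ ¬B)}
   apply at a: ¬B⊑¬C
   open: L(a) ⊇ {A, ¬B, ¬C, ∃r.B} (+ ∃-successors) — a ∉ (¬C ⊓ B) possible
2. Hence a : (¬C ⊓ B): not entailed.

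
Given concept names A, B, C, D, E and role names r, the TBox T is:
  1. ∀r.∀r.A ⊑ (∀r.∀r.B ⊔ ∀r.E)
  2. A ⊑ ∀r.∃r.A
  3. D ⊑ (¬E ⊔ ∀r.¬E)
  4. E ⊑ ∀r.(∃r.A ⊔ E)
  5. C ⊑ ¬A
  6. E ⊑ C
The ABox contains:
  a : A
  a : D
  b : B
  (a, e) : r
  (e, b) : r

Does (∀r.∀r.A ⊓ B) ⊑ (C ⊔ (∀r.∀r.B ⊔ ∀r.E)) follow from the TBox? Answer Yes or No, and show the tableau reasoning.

Yes

1. (∀r.∀r.A ⊓ B) ⊑ (C ⊔ (∀r.∀r.B ⊔ ∀r.E))  ⇔  ((∀r.∀r.A ⊓ B) ⊓ (¬C ⊓ (∃r.∃r.¬B ⊓ ∃r.¬E))) unsat w.r.t. T
   all branches close; clash {C, ¬C} at x₀
2. Hence (∀r.∀r.A ⊓ B) ⊑ (C ⊔ (∀r.∀r.B ⊔ ∀r.E)): entailed.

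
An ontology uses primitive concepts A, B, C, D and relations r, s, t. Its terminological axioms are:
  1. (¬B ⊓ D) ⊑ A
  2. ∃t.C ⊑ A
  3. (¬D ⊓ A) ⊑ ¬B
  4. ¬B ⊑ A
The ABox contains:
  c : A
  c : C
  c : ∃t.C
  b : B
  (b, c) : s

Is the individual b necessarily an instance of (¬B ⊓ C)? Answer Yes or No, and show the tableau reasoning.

No

1. b : (¬B ⊓ C)?  L(b) = {B} ∪ {(B ⊔ ¬C)}
   open: L(b) ⊇ {B, D, ∀t.¬C} — b ∉ (¬B ⊓ C) possible
2. Hence b : (¬B ⊓ C): not entailed.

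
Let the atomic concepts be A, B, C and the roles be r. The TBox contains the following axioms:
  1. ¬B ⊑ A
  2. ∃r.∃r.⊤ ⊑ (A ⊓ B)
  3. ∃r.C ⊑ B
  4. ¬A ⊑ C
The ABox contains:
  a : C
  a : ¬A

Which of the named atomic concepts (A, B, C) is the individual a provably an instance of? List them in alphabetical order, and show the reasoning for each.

1. a : A?  L(a) = {C, ¬A} ∪ {¬A}
   open: L(a) ⊇ {B, C, ¬A, ∀r.∀r.⊥} — a ∉ A possible
2. a : B?  L(a) = {C, ¬A} ∪ {¬B}
   clash {A, ¬A} at a — a ∈ B
3. a : C?  L(a) = {C, ¬A} ∪ {¬C}
   clash {C, ¬C} at a — a ∈ C
4. Entailed for a: {B, C}

{B, C}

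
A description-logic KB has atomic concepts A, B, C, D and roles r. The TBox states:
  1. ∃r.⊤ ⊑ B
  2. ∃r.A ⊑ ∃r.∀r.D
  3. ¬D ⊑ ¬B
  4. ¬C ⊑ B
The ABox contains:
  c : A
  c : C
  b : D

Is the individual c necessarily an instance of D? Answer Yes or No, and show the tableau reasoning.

1. c : D?  L(c) = {A, C} ∪ {¬D}
   apply at c: ¬D⊑¬B
   open: L(c) ⊇ {A, C, ¬B, ¬D, ∀r.¬A, …} — c ∉ D possible
2. Hence c : D: not entailed.

No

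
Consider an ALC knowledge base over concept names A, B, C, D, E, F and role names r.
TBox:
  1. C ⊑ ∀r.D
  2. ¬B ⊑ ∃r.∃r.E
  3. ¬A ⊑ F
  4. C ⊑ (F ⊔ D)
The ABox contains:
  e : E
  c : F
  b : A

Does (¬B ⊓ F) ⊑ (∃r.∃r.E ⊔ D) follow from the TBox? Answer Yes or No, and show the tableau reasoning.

Yes

1. (¬B ⊓ F) ⊑ (∃r.∃r.E ⊔ D)  ⇔  ((¬B ⊓ F) ⊓ (∀r.∀r.¬E ⊓ ¬D)) unsat w.r.t. T
   all branches close; clash {E, ¬E} at an ∃-successor
2. Hence (¬B ⊓ F) ⊑ (∃r.∃r.E ⊔ D): entailed.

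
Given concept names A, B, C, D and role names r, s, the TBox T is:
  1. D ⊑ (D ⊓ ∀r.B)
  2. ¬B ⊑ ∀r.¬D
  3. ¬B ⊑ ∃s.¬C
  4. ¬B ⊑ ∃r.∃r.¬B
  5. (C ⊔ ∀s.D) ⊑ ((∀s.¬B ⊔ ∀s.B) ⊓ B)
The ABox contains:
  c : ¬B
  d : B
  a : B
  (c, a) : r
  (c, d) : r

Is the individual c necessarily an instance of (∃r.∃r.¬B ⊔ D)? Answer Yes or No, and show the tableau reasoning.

1. c : (∃r.∃r.¬B ⊔ D)?  L(c) = {¬B} ∪ {(∀r.∀r.B ⊓ ¬D)}
   clash {B, ¬B} at c — c ∈ (∃r.∃r.¬B ⊔ D)
2. Hence c : (∃r.∃r.¬B ⊔ D): entailed.

Yes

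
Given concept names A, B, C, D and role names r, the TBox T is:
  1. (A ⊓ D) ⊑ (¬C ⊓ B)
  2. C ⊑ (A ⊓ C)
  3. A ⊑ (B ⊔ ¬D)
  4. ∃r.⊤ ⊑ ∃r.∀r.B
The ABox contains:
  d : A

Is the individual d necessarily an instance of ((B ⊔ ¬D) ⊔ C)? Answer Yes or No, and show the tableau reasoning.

Yes

1. d : ((B ⊔ ¬D) ⊔ C)?  L(d) = {A} ∪ {((¬B ⊓ D) ⊓ ¬C)}
   clash {B, ¬B} at d — d ∈ ((B ⊔ ¬D) ⊔ C)
2. Hence d : ((B ⊔ ¬D) ⊔ C): entailed.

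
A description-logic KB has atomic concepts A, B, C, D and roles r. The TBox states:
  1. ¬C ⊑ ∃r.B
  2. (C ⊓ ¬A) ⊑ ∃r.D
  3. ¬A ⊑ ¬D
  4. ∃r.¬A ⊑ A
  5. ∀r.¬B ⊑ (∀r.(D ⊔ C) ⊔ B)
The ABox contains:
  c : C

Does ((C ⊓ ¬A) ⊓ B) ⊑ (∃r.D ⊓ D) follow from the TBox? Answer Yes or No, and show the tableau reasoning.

1. ((C ⊓ ¬A) ⊓ B) ⊑ (∃r.D ⊓ D)  ⇔  (((C ⊓ ¬A) ⊓ B) ⊓ (∀r.¬D ⊔ ¬D)) unsat w.r.t. T
   apply at x₀: (C ⊓ ¬A)⊑∃r.D; ¬A⊑¬D
   open: L(x₀) ⊇ {B, C, ¬A, ¬D, ∀r.A, …} (+ ∃-successors)
2. Hence ((C ⊓ ¬A) ⊓ B) ⊑ (∃r.D ⊓ D): not entailed.

No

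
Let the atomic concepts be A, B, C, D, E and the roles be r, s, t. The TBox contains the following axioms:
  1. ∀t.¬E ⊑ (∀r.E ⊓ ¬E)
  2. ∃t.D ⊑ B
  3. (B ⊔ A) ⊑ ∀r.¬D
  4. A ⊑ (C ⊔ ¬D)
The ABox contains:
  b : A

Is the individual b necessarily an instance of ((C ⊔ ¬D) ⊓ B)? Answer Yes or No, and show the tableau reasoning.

No

1. b : ((C ⊔ ¬D) ⊓ B)?  L(b) = {A} ∪ {((¬C ⊓ D) ⊔ ¬B)}
   apply at b: A⊑(C ⊔ ¬D)
   open: L(b) ⊇ {A, C, ¬B, ∀r.¬D, ∀t.¬D, …} (+ ∃-successors) — b ∉ ((C ⊔ ¬D) ⊓ B) possible
2. Hence b : ((C ⊔ ¬D) ⊓ B): not entailed.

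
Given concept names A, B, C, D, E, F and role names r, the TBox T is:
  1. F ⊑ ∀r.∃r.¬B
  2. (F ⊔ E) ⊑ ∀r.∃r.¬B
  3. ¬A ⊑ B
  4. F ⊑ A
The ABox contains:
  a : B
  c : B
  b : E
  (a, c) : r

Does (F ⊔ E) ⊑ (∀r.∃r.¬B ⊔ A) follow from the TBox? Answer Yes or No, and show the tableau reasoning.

Yes

1. (F ⊔ E) ⊑ (∀r.∃r.¬B ⊔ A)  ⇔  ((F ⊔ E) ⊓ (∃r.∀r.B ⊓ ¬A)) unsat w.r.t. T
   all branches close; clash {A, ¬A} at x₀
2. Hence (F ⊔ E) ⊑ (∀r.∃r.¬B ⊔ A): entailed.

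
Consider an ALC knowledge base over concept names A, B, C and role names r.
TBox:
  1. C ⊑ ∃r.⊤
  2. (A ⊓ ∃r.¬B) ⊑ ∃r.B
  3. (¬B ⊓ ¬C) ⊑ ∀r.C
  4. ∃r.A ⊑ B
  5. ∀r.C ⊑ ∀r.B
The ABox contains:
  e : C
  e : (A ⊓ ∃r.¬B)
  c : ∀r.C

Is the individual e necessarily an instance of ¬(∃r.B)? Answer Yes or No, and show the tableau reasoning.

No

1. e : ¬(∃r.B)?  L(e) = {C, (A ⊓ ∃r.¬B)} ∪ {∃r.B}
   apply at e: C⊑∃r.⊤
   open: L(e) ⊇ {A, C, ∀r.¬A, ∃r.B, ∃r.¬B, …} (+ ∃-successors) — e ∉ ¬(∃r.B) possible
2. Hence e : ¬(∃r.B): not entailed.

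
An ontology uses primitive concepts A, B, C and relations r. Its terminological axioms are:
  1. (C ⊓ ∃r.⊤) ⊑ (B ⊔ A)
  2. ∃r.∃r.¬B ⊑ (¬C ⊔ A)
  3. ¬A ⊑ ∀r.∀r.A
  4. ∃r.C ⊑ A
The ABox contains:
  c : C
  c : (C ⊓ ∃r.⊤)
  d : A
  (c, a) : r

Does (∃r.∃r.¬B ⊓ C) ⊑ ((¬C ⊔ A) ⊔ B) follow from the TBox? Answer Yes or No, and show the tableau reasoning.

1. (∃r.∃r.¬B ⊓ C) ⊑ ((¬C ⊔ A) ⊔ B)  ⇔  ((∃r.∃r.¬B ⊓ C) ⊓ ((C ⊓ ¬A) ⊓ ¬B)) unsat w.r.t. T
   all branches close; clash {A, ¬A} at x₀
2. Hence (∃r.∃r.¬B ⊓ C) ⊑ ((¬C ⊔ A) ⊔ B): entailed.

Yes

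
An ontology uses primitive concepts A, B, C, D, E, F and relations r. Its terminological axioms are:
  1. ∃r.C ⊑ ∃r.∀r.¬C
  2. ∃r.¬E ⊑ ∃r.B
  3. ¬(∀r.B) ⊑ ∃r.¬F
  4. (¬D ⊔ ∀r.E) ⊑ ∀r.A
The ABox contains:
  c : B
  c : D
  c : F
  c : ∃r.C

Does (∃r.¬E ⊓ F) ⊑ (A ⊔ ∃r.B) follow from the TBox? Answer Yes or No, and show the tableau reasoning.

1. (∃r.¬E ⊓ F) ⊑ (A ⊔ ∃r.B)  ⇔  ((∃r.¬E ⊓ F) ⊓ (¬A ⊓ ∀r.¬B)) unsat w.r.t. T
   all branches close; clash {B, ¬B} at an ∃-successor
2. Hence (∃r.¬E ⊓ F) ⊑ (A ⊔ ∃r.B): entailed.

Yes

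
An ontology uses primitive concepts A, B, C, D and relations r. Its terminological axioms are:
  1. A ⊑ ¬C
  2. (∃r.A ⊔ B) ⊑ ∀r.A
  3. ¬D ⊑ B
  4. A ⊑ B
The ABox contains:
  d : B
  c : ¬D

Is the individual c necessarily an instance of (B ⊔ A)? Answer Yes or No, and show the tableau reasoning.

Yes

1. c : (B ⊔ A)?  L(c) = {¬D} ∪ {(¬B ⊓ ¬A)}
   clash {B, ¬B} at c — c ∈ (B ⊔ A)
2. Hence c : (B ⊔ A): entailed.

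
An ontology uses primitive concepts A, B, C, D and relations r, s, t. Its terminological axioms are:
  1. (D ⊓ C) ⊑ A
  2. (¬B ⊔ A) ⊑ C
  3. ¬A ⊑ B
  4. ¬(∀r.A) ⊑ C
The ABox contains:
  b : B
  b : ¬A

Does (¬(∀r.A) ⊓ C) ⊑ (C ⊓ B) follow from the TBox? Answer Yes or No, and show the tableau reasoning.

1. (¬(∀r.A) ⊓ C) ⊑ (C ⊓ B)  ⇔  ((∃r.¬A ⊓ C) ⊓ (¬C ⊔ ¬B)) unsat w.r.t. T
   open: L(x₀) ⊇ {A, C, ¬B, ∃r.¬A} (+ ∃-successors)
2. Hence (¬(∀r.A) ⊓ C) ⊑ (C ⊓ B): not entailed.

No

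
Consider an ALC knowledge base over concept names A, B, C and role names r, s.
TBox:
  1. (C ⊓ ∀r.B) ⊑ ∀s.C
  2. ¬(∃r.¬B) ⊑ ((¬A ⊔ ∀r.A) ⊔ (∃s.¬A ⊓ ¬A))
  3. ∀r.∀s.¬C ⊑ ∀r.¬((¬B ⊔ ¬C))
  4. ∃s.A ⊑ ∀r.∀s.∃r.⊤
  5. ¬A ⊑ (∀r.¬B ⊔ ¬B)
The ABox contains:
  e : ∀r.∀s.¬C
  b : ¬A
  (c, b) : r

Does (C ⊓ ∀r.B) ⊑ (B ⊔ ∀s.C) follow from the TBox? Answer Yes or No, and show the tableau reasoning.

1. (C ⊓ ∀r.B) ⊑ (B ⊔ ∀s.C)  ⇔  ((C ⊓ ∀r.B) ⊓ (¬B ⊓ ∃s.¬C)) unsat w.r.t. T
   all branches close; clash {C, ¬C} at an ∃-successor
2. Hence (C ⊓ ∀r.B) ⊑ (B ⊔ ∀s.C): entailed.

Yes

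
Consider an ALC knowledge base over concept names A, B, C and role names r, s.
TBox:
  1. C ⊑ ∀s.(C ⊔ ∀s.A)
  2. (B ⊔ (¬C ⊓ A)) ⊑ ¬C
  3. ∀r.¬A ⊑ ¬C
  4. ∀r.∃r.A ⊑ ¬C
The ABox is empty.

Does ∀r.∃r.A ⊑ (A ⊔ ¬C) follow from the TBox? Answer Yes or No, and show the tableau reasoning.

1. ∀r.∃r.A ⊑ (A ⊔ ¬C)  ⇔  (∀r.∃r.A ⊓ (¬A ⊓ C)) unsat w.r.t. T
   all branches close; clash {C, ¬C} at x₀
2. Hence ∀r.∃r.A ⊑ (A ⊔ ¬C): entailed.

Yes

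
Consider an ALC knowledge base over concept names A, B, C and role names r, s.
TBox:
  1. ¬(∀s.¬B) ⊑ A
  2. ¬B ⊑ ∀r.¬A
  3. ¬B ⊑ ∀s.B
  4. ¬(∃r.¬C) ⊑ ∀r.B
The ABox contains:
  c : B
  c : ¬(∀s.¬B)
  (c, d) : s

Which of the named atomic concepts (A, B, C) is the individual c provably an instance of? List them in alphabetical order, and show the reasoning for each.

{A, B}

1. c : A?  L(c) = {B, ¬(∀s.¬B)} ∪ {¬A}
   clash {A, ¬A} at c — c ∈ A
2. c : B?  L(c) = {B, ¬(∀s.¬B)} ∪ {¬B}
   clash {B, ¬B} at c — c ∈ B
3. c : C?  L(c) = {B, ¬(∀s.¬B)} ∪ {¬C}
   apply at c: ¬(∀s.¬B)⊑A
   open: L(c) ⊇ {A, B, ¬C, ∃r.¬C, ∃s.B} (+ ∃-successors) — c ∉ C possible
4. Entailed for c: {A, B}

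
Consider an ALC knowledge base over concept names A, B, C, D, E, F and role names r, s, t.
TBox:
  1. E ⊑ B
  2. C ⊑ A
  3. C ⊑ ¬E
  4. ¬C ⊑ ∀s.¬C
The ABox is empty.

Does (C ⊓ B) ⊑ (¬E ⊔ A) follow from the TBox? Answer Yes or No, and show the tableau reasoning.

Yes

1. (C ⊓ B) ⊑ (¬E ⊔ A)  ⇔  ((C ⊓ B) ⊓ (E ⊓ ¬A)) unsat w.r.t. T
   all branches close; clash {A, ¬A} at x₀
2. Hence (C ⊓ B) ⊑ (¬E ⊔ A): entailed.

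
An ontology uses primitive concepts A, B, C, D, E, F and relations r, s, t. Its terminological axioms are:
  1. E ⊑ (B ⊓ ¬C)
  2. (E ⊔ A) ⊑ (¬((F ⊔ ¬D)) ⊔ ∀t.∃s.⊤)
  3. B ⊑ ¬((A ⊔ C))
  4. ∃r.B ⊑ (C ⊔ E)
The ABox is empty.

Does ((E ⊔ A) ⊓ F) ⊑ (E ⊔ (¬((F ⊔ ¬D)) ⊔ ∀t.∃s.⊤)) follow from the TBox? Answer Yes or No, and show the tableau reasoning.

Yes

1. ((E ⊔ A) ⊓ F) ⊑ (E ⊔ (¬((F ⊔ ¬D)) ⊔ ∀t.∃s.⊤))  ⇔  (((E ⊔ A) ⊓ F) ⊓ (¬E ⊓ ((F ⊔ ¬D) ⊓ ∃t.∀s.⊥))) unsat w.r.t. T
   all branches close; clash {A, ¬A} at x₀
2. Hence ((E ⊔ A) ⊓ F) ⊑ (E ⊔ (¬((F ⊔ ¬D)) ⊔ ∀t.∃s.⊤)): entailed.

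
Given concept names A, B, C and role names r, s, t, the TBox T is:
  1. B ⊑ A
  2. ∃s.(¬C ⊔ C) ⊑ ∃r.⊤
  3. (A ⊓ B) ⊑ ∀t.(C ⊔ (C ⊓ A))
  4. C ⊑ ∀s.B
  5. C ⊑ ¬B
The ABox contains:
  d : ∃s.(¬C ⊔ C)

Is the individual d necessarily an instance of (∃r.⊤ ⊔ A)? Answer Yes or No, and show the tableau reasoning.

Yes

1. d : (∃r.⊤ ⊔ A)?  L(d) = {∃s.(¬C ⊔ C)} ∪ {(∀r.⊥ ⊓ ¬A)}
   clash {A, ¬A} at d — d ∈ (∃r.⊤ ⊔ A)
2. Hence d : (∃r.⊤ ⊔ A): entailed.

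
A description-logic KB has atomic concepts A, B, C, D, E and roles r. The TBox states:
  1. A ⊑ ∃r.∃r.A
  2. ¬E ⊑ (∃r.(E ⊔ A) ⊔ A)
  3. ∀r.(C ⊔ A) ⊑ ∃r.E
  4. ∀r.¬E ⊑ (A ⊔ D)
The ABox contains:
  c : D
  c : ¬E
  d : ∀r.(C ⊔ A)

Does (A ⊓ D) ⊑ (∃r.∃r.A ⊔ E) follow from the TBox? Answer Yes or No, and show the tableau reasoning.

1. (A ⊓ D) ⊑ (∃r.∃r.A ⊔ E)  ⇔  ((A ⊓ D) ⊓ (∀r.∀r.¬A ⊓ ¬E)) unsat w.r.t. T
   all branches close; clash {A, ¬A} at an ∃-successor
2. Hence (A ⊓ D) ⊑ (∃r.∃r.A ⊔ E): entailed.

Yes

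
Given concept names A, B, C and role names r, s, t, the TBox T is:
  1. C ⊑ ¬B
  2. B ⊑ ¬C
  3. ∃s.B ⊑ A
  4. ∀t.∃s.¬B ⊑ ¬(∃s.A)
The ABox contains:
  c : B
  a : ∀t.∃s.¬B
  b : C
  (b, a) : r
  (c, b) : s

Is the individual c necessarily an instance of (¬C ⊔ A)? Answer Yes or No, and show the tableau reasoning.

1. c : (¬C ⊔ A)?  L(c) = {B} ∪ {(C ⊓ ¬A)}
   clash {C, ¬C} at c — c ∈ (¬C ⊔ A)
2. Hence c : (¬C ⊔ A): entailed.

Yes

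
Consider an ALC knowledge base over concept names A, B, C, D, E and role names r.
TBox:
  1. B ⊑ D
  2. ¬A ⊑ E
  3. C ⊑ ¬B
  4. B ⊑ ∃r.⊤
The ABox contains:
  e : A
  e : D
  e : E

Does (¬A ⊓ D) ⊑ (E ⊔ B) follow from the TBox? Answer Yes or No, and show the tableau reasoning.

Yes

1. (¬A ⊓ D) ⊑ (E ⊔ B)  ⇔  ((¬A ⊓ D) ⊓ (¬E ⊓ ¬B)) unsat w.r.t. T
   all branches close; clash {E, ¬E} at x₀
2. Hence (¬A ⊓ D) ⊑ (E ⊔ B): entailed.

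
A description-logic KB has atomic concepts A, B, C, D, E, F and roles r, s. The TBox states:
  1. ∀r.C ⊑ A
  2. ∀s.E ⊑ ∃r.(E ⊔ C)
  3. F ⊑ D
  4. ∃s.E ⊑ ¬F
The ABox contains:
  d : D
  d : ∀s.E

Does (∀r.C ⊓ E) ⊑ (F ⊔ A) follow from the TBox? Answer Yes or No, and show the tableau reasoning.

Yes

1. (∀r.C ⊓ E) ⊑ (F ⊔ A)  ⇔  ((∀r.C ⊓ E) ⊓ (¬F ⊓ ¬A)) unsat w.r.t. T
   all branches close; clash {A, ¬A} at x₀
2. Hence (∀r.C ⊓ E) ⊑ (F ⊔ A): entailed.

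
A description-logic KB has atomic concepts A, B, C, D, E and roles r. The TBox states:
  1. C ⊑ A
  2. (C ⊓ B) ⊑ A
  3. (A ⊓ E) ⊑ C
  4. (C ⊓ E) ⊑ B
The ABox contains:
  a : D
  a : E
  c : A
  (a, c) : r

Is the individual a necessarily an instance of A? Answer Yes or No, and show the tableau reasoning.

1. a : A?  L(a) = {D, E} ∪ {¬A}
   open: L(a) ⊇ {D, E, ¬A, ¬C} — a ∉ A possible
2. Hence a : A: not entailed.

No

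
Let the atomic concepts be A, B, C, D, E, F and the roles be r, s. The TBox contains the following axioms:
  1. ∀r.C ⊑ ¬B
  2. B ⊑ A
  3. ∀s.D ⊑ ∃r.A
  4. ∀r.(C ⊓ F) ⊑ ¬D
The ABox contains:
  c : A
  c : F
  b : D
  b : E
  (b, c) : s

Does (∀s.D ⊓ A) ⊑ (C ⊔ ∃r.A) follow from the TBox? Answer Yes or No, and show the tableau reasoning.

1. (∀s.D ⊓ A) ⊑ (C ⊔ ∃r.A)  ⇔  ((∀s.D ⊓ A) ⊓ (¬C ⊓ ∀r.¬A)) unsat w.r.t. T
   all branches close; clash {A, ¬A} at an ∃-successor
2. Hence (∀s.D ⊓ A) ⊑ (C ⊔ ∃r.A): entailed.

Yes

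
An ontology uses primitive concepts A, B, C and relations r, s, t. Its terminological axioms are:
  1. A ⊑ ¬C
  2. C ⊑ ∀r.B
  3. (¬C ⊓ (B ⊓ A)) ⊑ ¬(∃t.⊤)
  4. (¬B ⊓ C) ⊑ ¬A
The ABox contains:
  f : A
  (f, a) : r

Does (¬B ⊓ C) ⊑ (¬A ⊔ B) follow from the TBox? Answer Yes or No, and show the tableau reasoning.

Yes

1. (¬B ⊓ C) ⊑ (¬A ⊔ B)  ⇔  ((¬B ⊓ C) ⊓ (A ⊓ ¬B)) unsat w.r.t. T
   all branches close; clash {C, ¬C} at x₀
2. Hence (¬B ⊓ C) ⊑ (¬A ⊔ B): entailed.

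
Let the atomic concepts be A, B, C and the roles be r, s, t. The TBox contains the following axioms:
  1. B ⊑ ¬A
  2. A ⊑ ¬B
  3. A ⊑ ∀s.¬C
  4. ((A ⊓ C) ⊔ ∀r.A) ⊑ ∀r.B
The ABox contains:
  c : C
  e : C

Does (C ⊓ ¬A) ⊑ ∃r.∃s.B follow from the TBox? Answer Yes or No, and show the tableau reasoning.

1. (C ⊓ ¬A) ⊑ ∃r.∃s.B  ⇔  ((C ⊓ ¬A) ⊓ ∀r.∀s.¬B) unsat w.r.t. T
   open: L(x₀) ⊇ {C, ¬A, ∀r.∀s.¬B, ∃r.¬A} (+ ∃-successors)
2. Hence (C ⊓ ¬A) ⊑ ∃r.∃s.B: not entailed.

No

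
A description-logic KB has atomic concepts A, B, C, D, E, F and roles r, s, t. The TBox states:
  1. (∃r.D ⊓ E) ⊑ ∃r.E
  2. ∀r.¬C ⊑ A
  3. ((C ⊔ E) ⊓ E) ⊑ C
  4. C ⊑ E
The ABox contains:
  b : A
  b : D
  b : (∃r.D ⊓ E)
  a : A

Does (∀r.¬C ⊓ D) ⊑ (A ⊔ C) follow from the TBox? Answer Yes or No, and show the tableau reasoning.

1. (∀r.¬C ⊓ D) ⊑ (A ⊔ C)  ⇔  ((∀r.¬C ⊓ D) ⊓ (¬A ⊓ ¬C)) unsat w.r.t. T
   all branches close; clash {A, ¬A} at x₀
2. Hence (∀r.¬C ⊓ D) ⊑ (A ⊔ C): entailed.

Yes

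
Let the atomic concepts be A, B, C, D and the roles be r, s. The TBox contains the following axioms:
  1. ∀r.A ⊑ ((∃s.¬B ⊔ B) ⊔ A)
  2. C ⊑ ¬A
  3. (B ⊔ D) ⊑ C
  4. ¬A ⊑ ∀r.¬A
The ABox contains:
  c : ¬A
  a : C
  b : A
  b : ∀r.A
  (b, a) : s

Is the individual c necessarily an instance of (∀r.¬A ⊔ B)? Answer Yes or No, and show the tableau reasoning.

1. c : (∀r.¬A ⊔ B)?  L(c) = {¬A} ∪ {(∃r.A ⊓ ¬B)}
   clash {A, ¬A} at c — c ∈ (∀r.¬A ⊔ B)
2. Hence c : (∀r.¬A ⊔ B): entailed.

Yes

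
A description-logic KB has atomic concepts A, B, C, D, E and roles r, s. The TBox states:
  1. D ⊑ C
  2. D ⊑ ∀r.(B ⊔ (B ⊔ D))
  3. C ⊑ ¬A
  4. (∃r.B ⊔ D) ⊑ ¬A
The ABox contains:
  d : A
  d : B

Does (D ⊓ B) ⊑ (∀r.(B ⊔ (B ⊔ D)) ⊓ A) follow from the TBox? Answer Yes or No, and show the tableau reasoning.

1. (D ⊓ B) ⊑ (∀r.(B ⊔ (B ⊔ D)) ⊓ A)  ⇔  ((D ⊓ B) ⊓ (∃r.(¬B ⊓ (¬B ⊓ ¬D)) ⊔ ¬A)) unsat w.r.t. T
   apply at x₀: D⊑C; D⊑∀r.(B ⊔ (B ⊔ D))
   open: L(x₀) ⊇ {B, C, D, ¬A, ∀r.(B ⊔ (B ⊔ D))}
2. Hence (D ⊓ B) ⊑ (∀r.(B ⊔ (B ⊔ D)) ⊓ A): not entailed.

No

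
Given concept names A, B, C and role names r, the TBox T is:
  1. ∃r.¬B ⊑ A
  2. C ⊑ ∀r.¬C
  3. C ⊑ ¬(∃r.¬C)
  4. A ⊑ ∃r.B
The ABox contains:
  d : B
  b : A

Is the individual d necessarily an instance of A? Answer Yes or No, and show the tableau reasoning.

No

1. d : A?  L(d) = {B} ∪ {¬A}
   open: L(d) ⊇ {B, ¬A, ¬C, ∀r.B} — d ∉ A possible
2. Hence d : A: not entailed.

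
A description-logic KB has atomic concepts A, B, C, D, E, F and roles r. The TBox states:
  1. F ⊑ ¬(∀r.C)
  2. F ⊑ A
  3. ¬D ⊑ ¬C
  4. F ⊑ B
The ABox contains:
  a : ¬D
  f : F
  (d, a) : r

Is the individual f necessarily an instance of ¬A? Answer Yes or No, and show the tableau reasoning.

1. f : ¬A?  L(f) = {F} ∪ {A}
   apply at f: F⊑¬(∀r.C); F⊑B
   open: L(f) ⊇ {A, B, D, F, ∃r.¬C} (+ ∃-successors) — f ∉ ¬A possible
2. Hence f : ¬A: not entailed.

No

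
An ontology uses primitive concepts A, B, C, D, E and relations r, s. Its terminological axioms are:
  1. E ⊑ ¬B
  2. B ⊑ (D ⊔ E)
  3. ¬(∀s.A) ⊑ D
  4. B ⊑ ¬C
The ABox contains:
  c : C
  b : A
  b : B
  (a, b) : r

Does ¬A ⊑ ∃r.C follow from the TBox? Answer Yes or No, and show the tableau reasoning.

No

1. ¬A ⊑ ∃r.C  ⇔  (¬A ⊓ ∀r.¬C) unsat w.r.t. T
   open: L(x₀) ⊇ {¬A, ¬B, ∀r.¬C, ∀s.A}
2. Hence ¬A ⊑ ∃r.C: not entailed.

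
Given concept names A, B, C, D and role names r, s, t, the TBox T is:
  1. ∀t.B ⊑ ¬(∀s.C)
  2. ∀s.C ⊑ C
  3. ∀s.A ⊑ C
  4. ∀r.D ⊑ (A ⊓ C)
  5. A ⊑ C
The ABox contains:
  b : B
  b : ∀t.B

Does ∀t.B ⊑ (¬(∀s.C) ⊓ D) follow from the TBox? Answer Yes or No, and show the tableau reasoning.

No

1. ∀t.B ⊑ (¬(∀s.C) ⊓ D)  ⇔  (∀t.B ⊓ (∀s.C ⊔ ¬D)) unsat w.r.t. T
   apply at x₀: ∀t.B⊑¬(∀s.C)
   open: L(x₀) ⊇ {¬A, ¬D, ∀t.B, ∃r.¬D, ∃s.¬A, …} (+ ∃-successors)
2. Hence ∀t.B ⊑ (¬(∀s.C) ⊓ D): not entailed.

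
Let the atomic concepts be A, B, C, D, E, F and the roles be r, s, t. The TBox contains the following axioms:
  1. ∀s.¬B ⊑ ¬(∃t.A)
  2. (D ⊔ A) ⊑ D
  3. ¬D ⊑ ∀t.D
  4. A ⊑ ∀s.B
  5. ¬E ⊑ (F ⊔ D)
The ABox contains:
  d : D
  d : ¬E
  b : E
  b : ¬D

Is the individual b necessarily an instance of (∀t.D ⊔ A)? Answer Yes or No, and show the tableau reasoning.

Yes

1. b : (∀t.D ⊔ A)?  L(b) = {E, ¬D} ∪ {(∃t.¬D ⊓ ¬A)}
   clash {D, ¬D} at b — b ∈ (∀t.D ⊔ A)
2. Hence b : (∀t.D ⊔ A): entailed.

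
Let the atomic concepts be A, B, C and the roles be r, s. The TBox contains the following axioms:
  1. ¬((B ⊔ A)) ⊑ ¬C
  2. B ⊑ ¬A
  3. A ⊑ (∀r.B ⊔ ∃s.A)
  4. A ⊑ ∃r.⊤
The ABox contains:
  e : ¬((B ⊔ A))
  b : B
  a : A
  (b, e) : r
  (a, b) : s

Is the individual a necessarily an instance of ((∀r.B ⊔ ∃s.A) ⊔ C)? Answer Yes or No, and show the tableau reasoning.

Yes

1. a : ((∀r.B ⊔ ∃s.A) ⊔ C)?  L(a) = {A} ∪ {((∃r.¬B ⊓ ∀s.¬A) ⊓ ¬C)}
   clash {A, ¬A} at a — a ∈ ((∀r.B ⊔ ∃s.A) ⊔ C)
2. Hence a : ((∀r.B ⊔ ∃s.A) ⊔ C): entailed.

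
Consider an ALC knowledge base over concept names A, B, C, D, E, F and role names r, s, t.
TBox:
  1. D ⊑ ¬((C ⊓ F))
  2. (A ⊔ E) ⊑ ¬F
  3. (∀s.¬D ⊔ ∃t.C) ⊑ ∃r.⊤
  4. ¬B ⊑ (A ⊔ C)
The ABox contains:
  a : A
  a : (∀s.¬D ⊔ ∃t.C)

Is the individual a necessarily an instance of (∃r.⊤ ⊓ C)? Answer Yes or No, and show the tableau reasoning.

No

1. a : (∃r.⊤ ⊓ C)?  L(a) = {A, (∀s.¬D ⊔ ∃t.C)} ∪ {(∀r.⊥ ⊔ ¬C)}
   apply at a: (∀s.¬D ⊔ ∃t.C)⊑∃r.⊤
   open: L(a) ⊇ {A, B, ¬C, ¬D, ¬F, …} (+ ∃-successors) — a ∉ (∃r.⊤ ⊓ C) possible
2. Hence a : (∃r.⊤ ⊓ C): not entailed.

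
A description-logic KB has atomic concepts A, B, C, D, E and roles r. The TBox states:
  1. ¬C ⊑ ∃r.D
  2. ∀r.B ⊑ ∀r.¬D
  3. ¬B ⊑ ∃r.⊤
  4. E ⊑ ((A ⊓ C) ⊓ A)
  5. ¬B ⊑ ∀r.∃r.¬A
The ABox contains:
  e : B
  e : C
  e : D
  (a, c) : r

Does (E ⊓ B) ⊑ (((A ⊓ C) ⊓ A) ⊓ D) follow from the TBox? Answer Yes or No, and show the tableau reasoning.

1. (E ⊓ B) ⊑ (((A ⊓ C) ⊓ A) ⊓ D)  ⇔  ((E ⊓ B) ⊓ (((¬A ⊔ ¬C) ⊔ ¬A) ⊔ ¬D)) unsat w.r.t. T
   apply at x₀: E⊑((A ⊓ C) ⊓ A)
   open: L(x₀) ⊇ {A, B, C, E, ¬D, …} (+ ∃-successors)
2. Hence (E ⊓ B) ⊑ (((A ⊓ C) ⊓ A) ⊓ D): not entailed.

No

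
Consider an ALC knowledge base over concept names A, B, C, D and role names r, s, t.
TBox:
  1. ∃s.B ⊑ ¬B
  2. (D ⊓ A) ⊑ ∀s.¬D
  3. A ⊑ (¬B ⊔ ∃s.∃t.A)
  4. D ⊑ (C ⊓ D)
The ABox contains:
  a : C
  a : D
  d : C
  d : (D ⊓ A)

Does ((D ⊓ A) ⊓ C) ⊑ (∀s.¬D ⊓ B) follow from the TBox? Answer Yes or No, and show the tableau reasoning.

1. ((D ⊓ A) ⊓ C) ⊑ (∀s.¬D ⊓ B)  ⇔  (((D ⊓ A) ⊓ C) ⊓ (∃s.D ⊔ ¬B)) unsat w.r.t. T
   apply at x₀: (D ⊓ A)⊑∀s.¬D; A⊑(¬B ⊔ ∃s.∃t.A); D⊑(C ⊓ D)
   open: L(x₀) ⊇ {A, C, D, ¬B, ∀s.¬D}
2. Hence ((D ⊓ A) ⊓ C) ⊑ (∀s.¬D ⊓ B): not entailed.

No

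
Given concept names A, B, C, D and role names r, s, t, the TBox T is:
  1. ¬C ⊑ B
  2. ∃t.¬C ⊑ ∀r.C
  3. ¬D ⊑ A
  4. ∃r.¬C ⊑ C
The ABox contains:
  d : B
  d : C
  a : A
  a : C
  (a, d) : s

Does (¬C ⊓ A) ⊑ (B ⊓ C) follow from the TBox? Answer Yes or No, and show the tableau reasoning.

1. (¬C ⊓ A) ⊑ (B ⊓ C)  ⇔  ((¬C ⊓ A) ⊓ (¬B ⊔ ¬C)) unsat w.r.t. T
   apply at x₀: ¬C⊑B
   open: L(x₀) ⊇ {A, B, ¬C, ∀r.C}
2. Hence (¬C ⊓ A) ⊑ (B ⊓ C): not entailed.

No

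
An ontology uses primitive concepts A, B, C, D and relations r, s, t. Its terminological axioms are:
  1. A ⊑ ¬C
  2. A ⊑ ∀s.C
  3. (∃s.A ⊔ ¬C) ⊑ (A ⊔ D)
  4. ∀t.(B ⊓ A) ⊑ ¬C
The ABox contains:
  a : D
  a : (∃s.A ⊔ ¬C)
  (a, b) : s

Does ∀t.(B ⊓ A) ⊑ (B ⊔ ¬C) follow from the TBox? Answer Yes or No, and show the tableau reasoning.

1. ∀t.(B ⊓ A) ⊑ (B ⊔ ¬C)  ⇔  (∀t.(B ⊓ A) ⊓ (¬B ⊓ C)) unsat w.r.t. T
   all branches close; clash {C, ¬C} at x₀
2. Hence ∀t.(B ⊓ A) ⊑ (B ⊔ ¬C): entailed.

Yes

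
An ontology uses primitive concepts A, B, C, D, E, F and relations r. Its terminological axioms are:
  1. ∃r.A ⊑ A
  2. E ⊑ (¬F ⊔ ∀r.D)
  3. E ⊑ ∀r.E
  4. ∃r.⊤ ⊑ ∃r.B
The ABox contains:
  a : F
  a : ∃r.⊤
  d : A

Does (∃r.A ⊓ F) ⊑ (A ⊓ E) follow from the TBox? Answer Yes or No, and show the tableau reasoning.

1. (∃r.A ⊓ F) ⊑ (A ⊓ E)  ⇔  ((∃r.A ⊓ F) ⊓ (¬A ⊔ ¬E)) unsat w.r.t. T
   apply at x₀: ∃r.A⊑A
   open: L(x₀) ⊇ {A, F, ¬E, ∃r.A, ∃r.B} (+ ∃-successors)
2. Hence (∃r.A ⊓ F) ⊑ (A ⊓ E): not entailed.

No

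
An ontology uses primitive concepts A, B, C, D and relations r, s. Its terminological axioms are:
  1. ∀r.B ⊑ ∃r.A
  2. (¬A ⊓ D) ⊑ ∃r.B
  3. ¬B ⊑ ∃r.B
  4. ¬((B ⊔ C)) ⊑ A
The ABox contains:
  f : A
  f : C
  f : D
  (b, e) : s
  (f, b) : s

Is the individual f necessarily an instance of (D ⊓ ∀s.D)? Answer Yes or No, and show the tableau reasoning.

No

1. f : (D ⊓ ∀s.D)?  L(f) = {A, C, D} ∪ {(¬D ⊔ ∃s.¬D)}
   open: L(f) ⊇ {A, B, C, D, ∃r.¬B, …} (+ ∃-successors) — f ∉ (D ⊓ ∀s.D) possible
2. Hence f : (D ⊓ ∀s.D): not entailed.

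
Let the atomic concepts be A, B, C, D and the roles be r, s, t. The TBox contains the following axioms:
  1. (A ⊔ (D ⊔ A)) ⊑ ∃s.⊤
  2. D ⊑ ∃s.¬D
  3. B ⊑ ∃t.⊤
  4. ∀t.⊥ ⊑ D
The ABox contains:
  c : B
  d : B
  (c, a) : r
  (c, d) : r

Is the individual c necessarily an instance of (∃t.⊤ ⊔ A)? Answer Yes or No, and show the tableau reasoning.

1. c : (∃t.⊤ ⊔ A)?  L(c) = {B} ∪ {(∀t.⊥ ⊓ ¬A)}
   clash ⊥ at an ∃-successor — c ∈ (∃t.⊤ ⊔ A)
2. Hence c : (∃t.⊤ ⊔ A): entailed.

Yes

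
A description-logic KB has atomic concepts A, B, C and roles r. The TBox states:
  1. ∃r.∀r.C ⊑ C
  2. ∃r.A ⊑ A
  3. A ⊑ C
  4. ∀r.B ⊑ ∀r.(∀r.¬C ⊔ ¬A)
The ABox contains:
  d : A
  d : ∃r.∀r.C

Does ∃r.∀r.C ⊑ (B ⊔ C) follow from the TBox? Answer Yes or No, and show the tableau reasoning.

Yes

1. ∃r.∀r.C ⊑ (B ⊔ C)  ⇔  (∃r.∀r.C ⊓ (¬B ⊓ ¬C)) unsat w.r.t. T
   all branches close; clash {C, ¬C} at x₀
2. Hence ∃r.∀r.C ⊑ (B ⊔ C): entailed.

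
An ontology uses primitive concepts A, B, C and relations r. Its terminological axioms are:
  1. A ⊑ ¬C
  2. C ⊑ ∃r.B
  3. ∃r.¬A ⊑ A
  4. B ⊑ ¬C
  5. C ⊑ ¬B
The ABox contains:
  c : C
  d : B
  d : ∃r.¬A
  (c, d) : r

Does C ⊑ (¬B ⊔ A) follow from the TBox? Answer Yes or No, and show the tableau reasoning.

Yes

1. C ⊑ (¬B ⊔ A)  ⇔  (C ⊓ (B ⊓ ¬A)) unsat w.r.t. T
   all branches close; clash {C, ¬C} at x₀
2. Hence C ⊑ (¬B ⊔ A): entailed.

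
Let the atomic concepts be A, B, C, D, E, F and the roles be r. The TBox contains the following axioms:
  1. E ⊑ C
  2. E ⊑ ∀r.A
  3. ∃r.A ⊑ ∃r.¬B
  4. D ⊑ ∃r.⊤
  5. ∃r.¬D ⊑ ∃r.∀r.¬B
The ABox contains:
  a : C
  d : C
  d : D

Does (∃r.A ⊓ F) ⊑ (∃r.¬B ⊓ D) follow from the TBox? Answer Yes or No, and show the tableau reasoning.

No

1. (∃r.A ⊓ F) ⊑ (∃r.¬B ⊓ D)  ⇔  ((∃r.A ⊓ F) ⊓ (∀r.B ⊔ ¬D)) unsat w.r.t. T
   apply at x₀: ∃r.A⊑∃r.¬B
   open: L(x₀) ⊇ {F, ¬D, ¬E, ∀r.D, ∃r.A, …} (+ ∃-successors)
2. Hence (∃r.A ⊓ F) ⊑ (∃r.¬B ⊓ D): not entailed.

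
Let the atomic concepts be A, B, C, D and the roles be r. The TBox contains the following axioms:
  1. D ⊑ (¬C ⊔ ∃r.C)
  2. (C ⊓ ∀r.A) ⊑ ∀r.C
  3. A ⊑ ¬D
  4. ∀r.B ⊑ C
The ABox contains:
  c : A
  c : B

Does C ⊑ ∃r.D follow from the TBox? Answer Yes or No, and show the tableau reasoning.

No

1. C ⊑ ∃r.D  ⇔  (C ⊓ ∀r.¬D) unsat w.r.t. T
   open: L(x₀) ⊇ {C, ¬A, ¬D, ∀r.¬D, ∃r.¬A} (+ ∃-successors)
2. Hence C ⊑ ∃r.D: not entailed.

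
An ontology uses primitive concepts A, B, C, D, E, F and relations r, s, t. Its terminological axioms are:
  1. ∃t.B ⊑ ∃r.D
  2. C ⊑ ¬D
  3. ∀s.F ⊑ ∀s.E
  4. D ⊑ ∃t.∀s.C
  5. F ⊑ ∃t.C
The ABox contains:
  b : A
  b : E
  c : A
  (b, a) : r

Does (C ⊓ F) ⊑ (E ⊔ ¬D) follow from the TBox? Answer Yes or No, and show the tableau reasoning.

1. (C ⊓ F) ⊑ (E ⊔ ¬D)  ⇔  ((C ⊓ F) ⊓ (¬E ⊓ D)) unsat w.r.t. T
   all branches close; clash {D, ¬D} at x₀
2. Hence (C ⊓ F) ⊑ (E ⊔ ¬D): entailed.

Yes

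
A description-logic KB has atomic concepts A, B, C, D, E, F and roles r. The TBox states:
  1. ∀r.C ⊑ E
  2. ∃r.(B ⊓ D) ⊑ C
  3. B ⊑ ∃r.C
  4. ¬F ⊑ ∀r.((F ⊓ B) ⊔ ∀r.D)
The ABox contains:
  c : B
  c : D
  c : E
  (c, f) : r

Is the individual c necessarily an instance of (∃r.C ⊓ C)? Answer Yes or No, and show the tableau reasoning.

No

1. c : (∃r.C ⊓ C)?  L(c) = {B, D, E} ∪ {(∀r.¬C ⊔ ¬C)}
   apply at c: B⊑∃r.C
   open: L(c) ⊇ {B, D, E, F, ¬C, …} (+ ∃-successors) — c ∉ (∃r.C ⊓ C) possible
2. Hence c : (∃r.C ⊓ C): not entailed.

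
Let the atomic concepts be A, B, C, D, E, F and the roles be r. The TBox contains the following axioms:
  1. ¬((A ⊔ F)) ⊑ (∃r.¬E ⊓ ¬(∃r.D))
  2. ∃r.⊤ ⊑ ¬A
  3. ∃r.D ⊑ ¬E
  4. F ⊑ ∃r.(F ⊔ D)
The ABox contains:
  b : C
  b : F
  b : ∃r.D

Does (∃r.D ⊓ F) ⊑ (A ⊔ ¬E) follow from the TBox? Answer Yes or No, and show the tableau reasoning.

1. (∃r.D ⊓ F) ⊑ (A ⊔ ¬E)  ⇔  ((∃r.D ⊓ F) ⊓ (¬A ⊓ E)) unsat w.r.t. T
   all branches close; clash {E, ¬E} at x₀
2. Hence (∃r.D ⊓ F) ⊑ (A ⊔ ¬E): entailed.

Yes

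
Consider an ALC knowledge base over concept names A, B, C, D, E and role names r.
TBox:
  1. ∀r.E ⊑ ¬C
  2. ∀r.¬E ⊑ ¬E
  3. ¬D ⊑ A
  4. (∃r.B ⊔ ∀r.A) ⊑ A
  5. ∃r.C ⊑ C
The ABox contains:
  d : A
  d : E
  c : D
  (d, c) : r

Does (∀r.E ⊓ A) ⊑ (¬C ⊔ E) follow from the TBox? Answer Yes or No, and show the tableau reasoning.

1. (∀r.E ⊓ A) ⊑ (¬C ⊔ E)  ⇔  ((∀r.E ⊓ A) ⊓ (C ⊓ ¬E)) unsat w.r.t. T
   all branches close; clash {C, ¬C} at x₀
2. Hence (∀r.E ⊓ A) ⊑ (¬C ⊔ E): entailed.

Yes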